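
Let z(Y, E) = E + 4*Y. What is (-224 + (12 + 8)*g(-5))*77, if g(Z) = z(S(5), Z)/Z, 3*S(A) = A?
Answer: -53284/3 ≈ -17761.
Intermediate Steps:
S(A) = A/3
g(Z) = (20/3 + Z)/Z (g(Z) = (Z + 4*((1/3)*5))/Z = (Z + 4*(5/3))/Z = (Z + 20/3)/Z = (20/3 + Z)/Z)
(-224 + (12 + 8)*g(-5))*77 = (-224 + (12 + 8)*((20/3 - 5)/(-5)))*77 = (-224 + 20*(-1/5*5/3))*77 = (-224 + 20*(-1/3))*77 = (-224 - 20/3)*77 = -692/3*77 = -53284/3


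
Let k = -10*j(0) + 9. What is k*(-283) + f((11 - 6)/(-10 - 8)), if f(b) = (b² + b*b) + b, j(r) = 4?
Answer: 710603/81 ≈ 8772.9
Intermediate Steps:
f(b) = b + 2*b² (f(b) = (b² + b²) + b = 2*b² + b = b + 2*b²)
k = -31 (k = -10*4 + 9 = -40 + 9 = -31)
k*(-283) + f((11 - 6)/(-10 - 8)) = -31*(-283) + ((11 - 6)/(-10 - 8))*(1 + 2*((11 - 6)/(-10 - 8))) = 8773 + (5/(-18))*(1 + 2*(5/(-18))) = 8773 + (5*(-1/18))*(1 + 2*(5*(-1/18))) = 8773 - 5*(1 + 2*(-5/18))/18 = 8773 - 5*(1 - 5/9)/18 = 8773 - 5/18*4/9 = 8773 - 10/81 = 710603/81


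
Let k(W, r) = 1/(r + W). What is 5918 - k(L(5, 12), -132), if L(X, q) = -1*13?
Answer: 858111/145 ≈ 5918.0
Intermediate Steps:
L(X, q) = -13
k(W, r) = 1/(W + r)
5918 - k(L(5, 12), -132) = 5918 - 1/(-13 - 132) = 5918 - 1/(-145) = 5918 - 1*(-1/145) = 5918 + 1/145 = 858111/145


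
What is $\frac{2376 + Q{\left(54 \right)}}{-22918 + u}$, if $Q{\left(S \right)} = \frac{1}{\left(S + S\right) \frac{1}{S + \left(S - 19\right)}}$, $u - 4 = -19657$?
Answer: $- \frac{256697}{4597668} \approx -0.055832$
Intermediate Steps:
$u = -19653$ ($u = 4 - 19657 = -19653$)
$Q{\left(S \right)} = \frac{-19 + 2 S}{2 S}$ ($Q{\left(S \right)} = \frac{1}{2 S \frac{1}{S + \left(-19 + S\right)}} = \frac{1}{2 S \frac{1}{-19 + 2 S}} = \frac{-19 + 2 S}{2 S}$)
$\frac{2376 + Q{\left(54 \right)}}{-22918 + u} = \frac{2376 + \frac{- \frac{19}{2} + 54}{54}}{-22918 - 19653} = \frac{2376 + \frac{1}{54} \cdot \frac{89}{2}}{-42571} = \left(2376 + \frac{89}{108}\right) \left(- \frac{1}{42571}\right) = \frac{256697}{108} \left(- \frac{1}{42571}\right) = - \frac{256697}{4597668}$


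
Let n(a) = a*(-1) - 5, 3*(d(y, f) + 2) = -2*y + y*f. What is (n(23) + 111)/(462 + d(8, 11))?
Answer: 83/484 ≈ 0.17149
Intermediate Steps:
d(y, f) = -2 - 2*y/3 + f*y/3 (d(y, f) = -2 + (-2*y + y*f)/3 = -2 + (-2*y + f*y)/3 = -2 + (-2*y/3 + f*y/3) = -2 - 2*y/3 + f*y/3)
n(a) = -5 - a (n(a) = -a - 5 = -5 - a)
(n(23) + 111)/(462 + d(8, 11)) = ((-5 - 1*23) + 111)/(462 + (-2 - 2/3*8 + (1/3)*11*8)) = ((-5 - 23) + 111)/(462 + (-2 - 16/3 + 88/3)) = (-28 + 111)/(462 + 22) = 83/484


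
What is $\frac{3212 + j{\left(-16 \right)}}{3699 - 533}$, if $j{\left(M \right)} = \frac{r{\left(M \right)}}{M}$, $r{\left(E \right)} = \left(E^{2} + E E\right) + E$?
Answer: $\frac{3181}{3166} \approx 1.0047$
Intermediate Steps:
$r{\left(E \right)} = E + 2 E^{2}$ ($r{\left(E \right)} = \left(E^{2} + E^{2}\right) + E = 2 E^{2} + E = E + 2 E^{2}$)
$j{\left(M \right)} = 1 + 2 M$ ($j{\left(M \right)} = \frac{M \left(1 + 2 M\right)}{M} = 1 + 2 M$)
$\frac{3212 + j{\left(-16 \right)}}{3699 - 533} = \frac{3212 + \left(1 + 2 \left(-16\right)\right)}{3699 - 533} = \frac{3212 + \left(1 - 32\right)}{3166} = \left(3212 - 31\right) \frac{1}{3166} = 3181 \cdot \frac{1}{3166} = \frac{3181}{3166}$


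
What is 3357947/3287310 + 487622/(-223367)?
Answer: -852910129271/734276572770 ≈ -1.1616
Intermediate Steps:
3357947/3287310 + 487622/(-223367) = 3357947*(1/3287310) + 487622*(-1/223367) = 3357947/3287310 - 487622/223367 = -852910129271/734276572770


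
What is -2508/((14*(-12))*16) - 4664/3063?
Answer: -404569/686112 ≈ -0.58965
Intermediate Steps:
-2508/((14*(-12))*16) - 4664/3063 = -2508/((-168*16)) - 4664*1/3063 = -2508/(-2688) - 4664/3063 = -2508*(-1/2688) - 4664/3063 = 209/224 - 4664/3063 = -404569/686112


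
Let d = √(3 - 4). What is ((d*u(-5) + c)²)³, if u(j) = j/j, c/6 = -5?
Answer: (30 - I)⁶ ≈ 7.1686e+8 - 1.4526e+8*I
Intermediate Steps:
c = -30 (c = 6*(-5) = -30)
d = I (d = √(-1) = I ≈ 1.0*I)
u(j) = 1
((d*u(-5) + c)²)³ = ((I*1 - 30)²)³ = ((I - 30)²)³ = ((-30 + I)²)³ = (-30 + I)⁶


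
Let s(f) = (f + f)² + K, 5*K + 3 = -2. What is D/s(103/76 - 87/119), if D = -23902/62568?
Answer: -61094958071/89296588161 ≈ -0.68418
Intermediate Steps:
K = -1 (K = -⅗ + (⅕)*(-2) = -⅗ - ⅖ = -1)
D = -11951/31284 (D = -23902*1/62568 = -11951/31284 ≈ -0.38202)
s(f) = -1 + 4*f² (s(f) = (f + f)² - 1 = (2*f)² - 1 = 4*f² - 1 = -1 + 4*f²)
D/s(103/76 - 87/119) = -11951/(31284*(-1 + 4*(103/76 - 87/119)²)) = -11951/(31284*(-1 + 4*(5645/9044)²)) = -11951/(31284*(-1 + 4*(31866025/81793936))) = -11951/(31284*(-1 + 31866025/20448484)) = -11951/(31284*11417541/20448484) = -11951/31284*20448484/11417541 = -61094958071/89296588161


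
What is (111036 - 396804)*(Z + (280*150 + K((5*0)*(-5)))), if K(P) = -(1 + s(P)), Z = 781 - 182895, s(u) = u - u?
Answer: 40040383320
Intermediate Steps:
s(u) = 0
Z = -182114
K(P) = -1 (K(P) = -(1 + 0) = -1*1 = -1)
(111036 - 396804)*(Z + (280*150 + K((5*0)*(-5)))) = (111036 - 396804)*(-182114 + (280*150 - 1)) = -285768*(-182114 + (42000 - 1)) = -285768*(-182114 + 41999) = -285768*(-140115) = 40040383320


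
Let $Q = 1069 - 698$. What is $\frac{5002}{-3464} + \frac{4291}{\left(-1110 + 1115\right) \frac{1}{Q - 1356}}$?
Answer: $- \frac{1464108865}{1732} \approx -8.4533 \cdot 10^{5}$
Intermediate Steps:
$Q = 371$ ($Q = 1069 - 698 = 371$)
$\frac{5002}{-3464} + \frac{4291}{\left(-1110 + 1115\right) \frac{1}{Q - 1356}} = \frac{5002}{-3464} + \frac{4291}{\left(-1110 + 1115\right) \frac{1}{371 - 1356}} = 5002 \left(- \frac{1}{3464}\right) + \frac{4291}{5 \frac{1}{-985}} = - \frac{2501}{1732} + \frac{4291}{5 \left(- \frac{1}{985}\right)} = - \frac{2501}{1732} + \frac{4291}{- \frac{1}{197}} = - \frac{2501}{1732} + 4291 \left(-197\right) = - \frac{2501}{1732} - 845327 = - \frac{1464108865}{1732}$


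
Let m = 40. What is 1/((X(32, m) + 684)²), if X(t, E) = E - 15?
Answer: 1/502681 ≈ 1.9893e-6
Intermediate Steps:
X(t, E) = -15 + E
1/((X(32, m) + 684)²) = 1/(((-15 + 40) + 684)²) = 1/((25 + 684)²) = 1/(709²) = 1/502681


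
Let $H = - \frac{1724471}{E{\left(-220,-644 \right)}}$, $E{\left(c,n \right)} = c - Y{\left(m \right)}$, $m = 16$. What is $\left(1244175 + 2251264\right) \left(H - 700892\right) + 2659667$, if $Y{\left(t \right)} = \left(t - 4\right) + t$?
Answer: $- \frac{601553014648639}{248} \approx -2.4256 \cdot 10^{12}$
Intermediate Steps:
$Y{\left(t \right)} = -4 + 2 t$ ($Y{\left(t \right)} = \left(-4 + t\right) + t = -4 + 2 t$)
$E{\left(c,n \right)} = -28 + c$ ($E{\left(c,n \right)} = c - \left(-4 + 2 \cdot 16\right) = c - \left(-4 + 32\right) = c - 28 = -28 + c$)
$H = \frac{1724471}{248}$ ($H = - \frac{1724471}{-28 - 220} = - \frac{1724471}{-248} = \left(-1724471\right) \left(- \frac{1}{248}\right) = \frac{1724471}{248} \approx 6953.5$)
$\left(1244175 + 2251264\right) \left(H - 700892\right) + 2659667 = \left(1244175 + 2251264\right) \left(\frac{1724471}{248} - 700892\right) + 2659667 = 3495439 \left(- \frac{172096745}{248}\right) + 2659667 = - \frac{601553674246055}{248} + 2659667 = - \frac{601553014648639}{248}$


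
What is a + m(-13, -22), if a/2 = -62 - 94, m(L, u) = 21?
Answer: -291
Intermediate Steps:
a = -312 (a = 2*(-62 - 94) = 2*(-156) = -312)
a + m(-13, -22) = -312 + 21 = -291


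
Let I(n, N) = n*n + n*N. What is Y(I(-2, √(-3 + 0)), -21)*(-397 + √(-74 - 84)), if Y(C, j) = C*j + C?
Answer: 40*(2 - I*√3)*(397 - I*√158) ≈ 30889.0 - 28511.0*I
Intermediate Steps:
I(n, N) = n² + N*n
Y(C, j) = C + C*j
Y(I(-2, √(-3 + 0)), -21)*(-397 + √(-74 - 84)) = ((-2*(√(-3 + 0) - 2))*(1 - 21))*(-397 + √(-74 - 84)) = (-2*(√(-3) - 2)*(-20))*(-397 + √(-158)) = (-2*(I*√3 - 2)*(-20))*(-397 + I*√158) = (-2*(-2 + I*√3)*(-20))*(-397 + I*√158) = ((4 - 2*I*√3)*(-20))*(-397 + I*√158) = (-80 + 40*I*√3)*(-397 + I*√158) = (-397 + I*√158)*(-80 + 40*I*√3)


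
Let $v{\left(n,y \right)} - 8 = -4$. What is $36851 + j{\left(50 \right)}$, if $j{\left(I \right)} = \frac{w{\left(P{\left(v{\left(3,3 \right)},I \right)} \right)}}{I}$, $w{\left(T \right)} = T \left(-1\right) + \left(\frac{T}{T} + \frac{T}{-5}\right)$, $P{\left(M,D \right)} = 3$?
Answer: $\frac{9212737}{250} \approx 36851.0$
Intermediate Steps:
$v{\left(n,y \right)} = 4$ ($v{\left(n,y \right)} = 8 - 4 = 4$)
$w{\left(T \right)} = 1 - \frac{6 T}{5}$ ($w{\left(T \right)} = - T + \left(1 + T \left(- \frac{1}{5}\right)\right) = - T - \left(-1 + \frac{T}{5}\right) = 1 - \frac{6 T}{5}$)
$j{\left(I \right)} = - \frac{13}{5 I}$ ($j{\left(I \right)} = \frac{1 - \frac{18}{5}}{I} = - \frac{13}{5 I}$)
$36851 + j{\left(50 \right)} = 36851 - \frac{13}{5 \cdot 50} = 36851 - \frac{13}{250} = \frac{9212737}{250}$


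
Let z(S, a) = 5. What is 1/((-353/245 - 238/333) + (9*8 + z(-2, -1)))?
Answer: 81585/6106186 ≈ 0.013361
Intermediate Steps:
1/((-353/245 - 238/333) + (9*8 + z(-2, -1))) = 1/((-353/245 - 238/333) + (9*8 + 5)) = 1/((-353*1/245 - 238*1/333) + (72 + 5)) = 1/((-353/245 - 238/333) + 77) = 1/(-175859/81585 + 77) = 1/(6106186/81585) = 81585/6106186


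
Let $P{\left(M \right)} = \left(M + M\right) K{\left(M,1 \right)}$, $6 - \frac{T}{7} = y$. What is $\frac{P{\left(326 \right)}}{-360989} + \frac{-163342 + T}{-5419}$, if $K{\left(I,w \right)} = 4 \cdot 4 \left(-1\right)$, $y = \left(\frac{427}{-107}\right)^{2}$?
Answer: $\frac{676020822715559}{22396526827559} \approx 30.184$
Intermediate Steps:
$y = \frac{182329}{11449}$ ($y = \left(427 \left(- \frac{1}{107}\right)\right)^{2} = \left(- \frac{427}{107}\right)^{2} = \frac{182329}{11449} \approx 15.925$)
$T = - \frac{795445}{11449}$ ($T = 42 - \frac{1276303}{11449} = - \frac{795445}{11449} \approx -69.477$)
$K{\left(I,w \right)} = -16$ ($K{\left(I,w \right)} = 16 \left(-1\right) = -16$)
$P{\left(M \right)} = - 32 M$ ($P{\left(M \right)} = \left(M + M\right) \left(-16\right) = 2 M \left(-16\right) = - 32 M$)
$\frac{P{\left(326 \right)}}{-360989} + \frac{-163342 + T}{-5419} = \frac{\left(-32\right) 326}{-360989} + \frac{-163342 - \frac{795445}{11449}}{-5419} = \left(-10432\right) \left(- \frac{1}{360989}\right) - - \frac{1870898003}{62042131} = \frac{10432}{360989} + \frac{1870898003}{62042131} = \frac{676020822715559}{22396526827559}$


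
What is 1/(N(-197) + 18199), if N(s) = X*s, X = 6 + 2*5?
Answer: 1/15047 ≈ 6.6458e-5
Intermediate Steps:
X = 16 (X = 6 + 10 = 16)
N(s) = 16*s
1/(N(-197) + 18199) = 1/(16*(-197) + 18199) = 1/(-3152 + 18199) = 1/15047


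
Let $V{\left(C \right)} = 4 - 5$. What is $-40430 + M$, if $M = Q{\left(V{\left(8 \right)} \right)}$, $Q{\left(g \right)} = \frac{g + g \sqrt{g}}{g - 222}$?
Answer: $- \frac{9015889}{223} + \frac{i}{223} \approx -40430.0 + 0.0044843 i$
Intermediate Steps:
$V{\left(C \right)} = -1$
$Q{\left(g \right)} = \frac{g + g^{\frac{3}{2}}}{-222 + g}$
$M = \frac{1}{223} + \frac{i}{223}$ ($M = \frac{-1 + \left(-1\right)^{\frac{3}{2}}}{-222 - 1} = \frac{-1 - i}{-223} = - \frac{-1 - i}{223} = \frac{1}{223} + \frac{i}{223} \approx 0.0044843 + 0.0044843 i$)
$-40430 + M = -40430 + \left(\frac{1}{223} + \frac{i}{223}\right) = - \frac{9015889}{223} + \frac{i}{223}$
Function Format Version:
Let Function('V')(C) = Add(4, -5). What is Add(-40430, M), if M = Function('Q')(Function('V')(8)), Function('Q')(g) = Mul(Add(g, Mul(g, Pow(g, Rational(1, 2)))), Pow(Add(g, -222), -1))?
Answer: Add(Rational(-9015889, 223), Mul(Rational(1, 223), I)) ≈ Add(-40430., Mul(0.0044843, I))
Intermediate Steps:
Function('V')(C) = -1
Function('Q')(g) = Mul(Pow(Add(-222, g), -1), Add(g, Pow(g, Rational(3, 2)))) (Function('Q')(g) = Mul(Add(g, Pow(g, Rational(3, 2))), Pow(Add(-222, g), -1)) = Mul(Pow(Add(-222, g), -1), Add(g, Pow(g, Rational(3, 2)))))
M = Add(Rational(1, 223), Mul(Rational(1, 223), I)) (M = Mul(Pow(Add(-222, -1), -1), Add(-1, Pow(-1, Rational(3, 2)))) = Mul(Pow(-223, -1), Add(-1, Mul(-1, I))) = Mul(Rational(-1, 223), Add(-1, Mul(-1, I))) = Add(Rational(1, 223), Mul(Rational(1, 223), I)) ≈ Add(0.0044843, Mul(0.0044843, I)))
Add(-40430, M) = Add(-40430, Add(Rational(1, 223), Mul(Rational(1, 223), I))) = Add(Rational(-9015889, 223), Mul(Rational(1, 223), I))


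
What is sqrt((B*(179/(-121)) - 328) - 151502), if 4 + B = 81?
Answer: I*sqrt(18385213)/11 ≈ 389.8*I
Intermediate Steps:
B = 77 (B = -4 + 81 = 77)
sqrt((B*(179/(-121)) - 328) - 151502) = sqrt((77*(179/(-121)) - 328) - 151502) = sqrt((77*(179*(-1/121)) - 328) - 151502) = sqrt((77*(-179/121) - 328) - 151502) = sqrt((-1253/11 - 328) - 151502) = sqrt(-4861/11 - 151502) = sqrt(-1671383/11) = I*sqrt(18385213)/11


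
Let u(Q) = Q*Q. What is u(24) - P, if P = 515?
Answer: 61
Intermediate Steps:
u(Q) = Q**2
u(24) - P = 24**2 - 1*515 = 576 - 515 = 61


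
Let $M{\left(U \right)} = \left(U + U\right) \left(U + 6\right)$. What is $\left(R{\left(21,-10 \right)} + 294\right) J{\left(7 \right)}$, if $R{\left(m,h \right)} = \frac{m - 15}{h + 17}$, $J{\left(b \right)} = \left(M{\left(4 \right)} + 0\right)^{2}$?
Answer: $\frac{13209600}{7} \approx 1.8871 \cdot 10^{6}$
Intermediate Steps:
$M{\left(U \right)} = 2 U \left(6 + U\right)$
$J{\left(b \right)} = 6400$ ($J{\left(b \right)} = \left(2 \cdot 4 \left(6 + 4\right) + 0\right)^{2} = \left(2 \cdot 4 \cdot 10 + 0\right)^{2} = \left(80 + 0\right)^{2} = 80^{2} = 6400$)
$R{\left(m,h \right)} = \frac{-15 + m}{17 + h}$
$\left(R{\left(21,-10 \right)} + 294\right) J{\left(7 \right)} = \left(\frac{-15 + 21}{17 - 10} + 294\right) 6400 = \left(\frac{1}{7} \cdot 6 + 294\right) 6400 = \left(\frac{6}{7} + 294\right) 6400 = \frac{2064}{7} \cdot 6400 = \frac{13209600}{7}$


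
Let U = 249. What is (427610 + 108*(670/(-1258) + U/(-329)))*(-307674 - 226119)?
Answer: -47219981460444546/206941 ≈ -2.2818e+11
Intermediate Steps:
(427610 + 108*(670/(-1258) + U/(-329)))*(-307674 - 226119) = (427610 + 108*(670/(-1258) + 249/(-329)))*(-307674 - 226119) = (427610 + 108*(670*(-1/1258) + 249*(-1/329)))*(-533793) = (427610 + 108*(-335/629 - 249/329))*(-533793) = (427610 + 108*(-266836/206941))*(-533793) = (427610 - 28818288/206941)*(-533793) = (88461222722/206941)*(-533793) = -47219981460444546/206941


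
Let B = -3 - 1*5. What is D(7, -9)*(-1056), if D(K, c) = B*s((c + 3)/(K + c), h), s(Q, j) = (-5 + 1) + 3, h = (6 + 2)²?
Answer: -8448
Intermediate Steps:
h = 64 (h = 8² = 64)
s(Q, j) = -1 (s(Q, j) = -4 + 3 = -1)
B = -8 (B = -3 - 5 = -8)
D(K, c) = 8 (D(K, c) = -8*(-1) = 8)
D(7, -9)*(-1056) = 8*(-1056) = -8448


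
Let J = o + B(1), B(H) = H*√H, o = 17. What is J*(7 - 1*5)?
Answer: 36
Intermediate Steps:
B(H) = H^(3/2)
J = 18 (J = 17 + 1^(3/2) = 17 + 1 = 18)
J*(7 - 1*5) = 18*(7 - 1*5) = 18*(7 - 5) = 18*2 = 36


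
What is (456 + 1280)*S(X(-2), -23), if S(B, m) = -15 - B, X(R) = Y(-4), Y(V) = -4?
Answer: -19096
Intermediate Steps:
X(R) = -4
(456 + 1280)*S(X(-2), -23) = (456 + 1280)*(-15 - 1*(-4)) = 1736*(-15 + 4) = 1736*(-11) = -19096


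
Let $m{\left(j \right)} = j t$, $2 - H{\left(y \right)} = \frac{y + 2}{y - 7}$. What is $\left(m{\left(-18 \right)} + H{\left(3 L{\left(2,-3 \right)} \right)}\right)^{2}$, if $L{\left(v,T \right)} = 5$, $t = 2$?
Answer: $\frac{83521}{64} \approx 1305.0$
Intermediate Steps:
$H{\left(y \right)} = 2 - \frac{2 + y}{-7 + y}$ ($H{\left(y \right)} = 2 - \frac{y + 2}{y - 7} = 2 - \frac{2 + y}{-7 + y}$)
$m{\left(j \right)} = 2 j$ ($m{\left(j \right)} = j 2 = 2 j$)
$\left(m{\left(-18 \right)} + H{\left(3 L{\left(2,-3 \right)} \right)}\right)^{2} = \left(2 \left(-18\right) + \frac{-16 + 3 \cdot 5}{-7 + 3 \cdot 5}\right)^{2} = \left(-36 + \frac{-16 + 15}{-7 + 15}\right)^{2} = \left(-36 + \frac{1}{8} \left(-1\right)\right)^{2} = \left(-36 - \frac{1}{8}\right)^{2} = \left(- \frac{289}{8}\right)^{2} = \frac{83521}{64}$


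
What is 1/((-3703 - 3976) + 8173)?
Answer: 1/494 ≈ 0.0020243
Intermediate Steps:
1/((-3703 - 3976) + 8173) = 1/(-7679 + 8173) = 1/494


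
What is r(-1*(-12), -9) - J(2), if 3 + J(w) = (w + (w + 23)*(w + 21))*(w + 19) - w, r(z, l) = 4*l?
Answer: -12148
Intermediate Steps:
J(w) = -3 - w + (19 + w)*(w + (21 + w)*(23 + w)) (J(w) = -3 + ((w + (w + 23)*(w + 21))*(w + 19) - w) = -3 + ((w + (23 + w)*(21 + w))*(19 + w) - w) = -3 + ((w + (21 + w)*(23 + w))*(19 + w) - w) = -3 + ((19 + w)*(w + (21 + w)*(23 + w)) - w) = -3 + (-w + (19 + w)*(w + (21 + w)*(23 + w))) = -3 - w + (19 + w)*(w + (21 + w)*(23 + w)))
r(-1*(-12), -9) - J(2) = 4*(-9) - (9174 + 2³ + 64*2² + 1337*2) = -36 - (9174 + 8 + 64*4 + 2674) = -36 - (9174 + 8 + 256 + 2674) = -36 - 1*12112 = -36 - 12112 = -12148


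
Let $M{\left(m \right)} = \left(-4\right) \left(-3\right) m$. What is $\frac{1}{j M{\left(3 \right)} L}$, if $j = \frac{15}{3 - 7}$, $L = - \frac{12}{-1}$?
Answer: $- \frac{1}{1620} \approx -0.00061728$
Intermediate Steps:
$L = 12$ ($L = \left(-12\right) \left(-1\right) = 12$)
$M{\left(m \right)} = 12 m$
$j = - \frac{15}{4}$ ($j = \frac{15}{-4} = 15 \left(- \frac{1}{4}\right) = - \frac{15}{4} \approx -3.75$)
$\frac{1}{j M{\left(3 \right)} L} = \frac{1}{- \frac{15 \cdot 12 \cdot 3}{4} \cdot 12} = \frac{1}{\left(- \frac{15}{4}\right) 36 \cdot 12} = \frac{1}{\left(-135\right) 12} = \frac{1}{-1620} = - \frac{1}{1620}$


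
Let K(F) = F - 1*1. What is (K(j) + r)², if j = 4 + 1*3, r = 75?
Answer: 6561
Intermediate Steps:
j = 7 (j = 4 + 3 = 7)
K(F) = -1 + F (K(F) = F - 1 = -1 + F)
(K(j) + r)² = ((-1 + 7) + 75)² = (6 + 75)² = 81² = 6561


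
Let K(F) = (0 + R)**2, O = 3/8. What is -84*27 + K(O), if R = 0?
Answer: -2268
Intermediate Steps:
O = 3/8 (O = 3*(1/8) = 3/8 ≈ 0.37500)
K(F) = 0 (K(F) = (0 + 0)**2 = 0**2 = 0)
-84*27 + K(O) = -84*27 + 0 = -2268 + 0 = -2268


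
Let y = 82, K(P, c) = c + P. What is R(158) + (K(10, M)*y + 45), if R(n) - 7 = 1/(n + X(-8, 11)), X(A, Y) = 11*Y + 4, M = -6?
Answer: 107541/283 ≈ 380.00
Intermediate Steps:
K(P, c) = P + c
X(A, Y) = 4 + 11*Y
R(n) = 7 + 1/(125 + n) (R(n) = 7 + 1/(n + (4 + 11*11)) = 7 + 1/(n + (4 + 121)) = 7 + 1/(n + 125) = 7 + 1/(125 + n))
R(158) + (K(10, M)*y + 45) = (876 + 7*158)/(125 + 158) + ((10 - 6)*82 + 45) = (876 + 1106)/283 + (4*82 + 45) = (1/283)*1982 + (328 + 45) = 1982/283 + 373 = 107541/283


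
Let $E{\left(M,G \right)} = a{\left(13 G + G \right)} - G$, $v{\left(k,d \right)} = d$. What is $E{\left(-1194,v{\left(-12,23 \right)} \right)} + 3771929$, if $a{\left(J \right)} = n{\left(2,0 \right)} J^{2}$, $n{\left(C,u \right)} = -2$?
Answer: $3564538$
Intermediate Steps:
$a{\left(J \right)} = - 2 J^{2}$
$E{\left(M,G \right)} = - G - 392 G^{2}$ ($E{\left(M,G \right)} = - 2 \left(13 G + G\right)^{2} - G = - 2 \left(14 G\right)^{2} - G = - 2 \cdot 196 G^{2} - G = - 392 G^{2} - G = - G - 392 G^{2}$)
$E{\left(-1194,v{\left(-12,23 \right)} \right)} + 3771929 = 23 \left(-1 - 9016\right) + 3771929 = 23 \left(-9017\right) + 3771929 = -207391 + 3771929 = 3564538$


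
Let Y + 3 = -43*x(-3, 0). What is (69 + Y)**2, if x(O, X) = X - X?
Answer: 4356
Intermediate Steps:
x(O, X) = 0
Y = -3 (Y = -3 - 43*0 = -3 + 0 = -3)
(69 + Y)**2 = (69 - 3)**2 = 66**2 = 4356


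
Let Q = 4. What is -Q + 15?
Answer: 11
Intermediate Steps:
-Q + 15 = -1*4 + 15 = -4 + 15 = 11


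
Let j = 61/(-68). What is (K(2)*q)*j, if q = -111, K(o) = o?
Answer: 6771/34 ≈ 199.15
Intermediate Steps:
j = -61/68 (j = 61*(-1/68) = -61/68 ≈ -0.89706)
(K(2)*q)*j = (2*(-111))*(-61/68) = -222*(-61/68) = 6771/34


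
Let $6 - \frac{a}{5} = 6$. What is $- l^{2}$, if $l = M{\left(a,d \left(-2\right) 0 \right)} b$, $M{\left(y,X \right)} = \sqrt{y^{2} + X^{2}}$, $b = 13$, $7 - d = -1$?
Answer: $0$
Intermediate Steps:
$d = 8$ ($d = 7 - -1 = 7 + 1 = 8$)
$a = 0$ ($a = 30 - 30 = 0$)
$M{\left(y,X \right)} = \sqrt{X^{2} + y^{2}}$
$l = 0$ ($l = \sqrt{\left(8 \left(-2\right) 0\right)^{2} + 0^{2}} \cdot 13 = \sqrt{\left(\left(-16\right) 0\right)^{2} + 0} \cdot 13 = \sqrt{0^{2} + 0} \cdot 13 = \sqrt{0 + 0} \cdot 13 = \sqrt{0} \cdot 13 = 0 \cdot 13 = 0$)
$- l^{2} = - 0^{2} = \left(-1\right) 0 = 0$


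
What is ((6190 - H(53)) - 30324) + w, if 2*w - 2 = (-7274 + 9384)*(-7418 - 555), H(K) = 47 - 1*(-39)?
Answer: -8435734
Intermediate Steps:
H(K) = 86 (H(K) = 47 + 39 = 86)
w = -8411514 (w = 1 + ((-7274 + 9384)*(-7418 - 555))/2 = 1 + (2110*(-7973))/2 = 1 + (½)*(-16823030) = 1 - 8411515 = -8411514)
((6190 - H(53)) - 30324) + w = ((6190 - 1*86) - 30324) - 8411514 = ((6190 - 86) - 30324) - 8411514 = (6104 - 30324) - 8411514 = -24220 - 8411514 = -8435734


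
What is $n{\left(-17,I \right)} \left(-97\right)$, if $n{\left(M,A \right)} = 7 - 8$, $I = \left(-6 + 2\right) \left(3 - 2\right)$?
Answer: $97$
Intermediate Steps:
$I = -4$ ($I = \left(-4\right) 1 = -4$)
$n{\left(M,A \right)} = -1$ ($n{\left(M,A \right)} = 7 - 8 = -1$)
$n{\left(-17,I \right)} \left(-97\right) = \left(-1\right) \left(-97\right) = 97$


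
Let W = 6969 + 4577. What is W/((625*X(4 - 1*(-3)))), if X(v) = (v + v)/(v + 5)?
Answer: 69276/4375 ≈ 15.835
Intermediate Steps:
X(v) = 2*v/(5 + v) (X(v) = (2*v)/(5 + v) = 2*v/(5 + v))
W = 11546
W/((625*X(4 - 1*(-3)))) = 11546/((625*(2*(4 - 1*(-3))/(5 + (4 - 1*(-3)))))) = 11546/((625*(2*(4 + 3)/(5 + (4 + 3))))) = 11546/((625*(2*7/(5 + 7)))) = 11546/((625*(2*7/12))) = 11546/((625*(2*7*(1/12)))) = 11546/((625*(7/6))) = 11546/(4375/6) = 11546*(6/4375) = 69276/4375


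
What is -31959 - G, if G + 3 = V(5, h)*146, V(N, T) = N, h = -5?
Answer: -32686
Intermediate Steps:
G = 727 (G = -3 + 5*146 = -3 + 730 = 727)
-31959 - G = -31959 - 1*727 = -31959 - 727 = -32686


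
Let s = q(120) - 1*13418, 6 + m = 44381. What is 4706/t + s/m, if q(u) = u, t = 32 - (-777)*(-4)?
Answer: -124866699/68248750 ≈ -1.8296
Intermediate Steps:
t = -3076 (t = 32 - 111*28 = 32 - 3108 = -3076)
m = 44375 (m = -6 + 44381 = 44375)
s = -13298 (s = 120 - 1*13418 = 120 - 13418 = -13298)
4706/t + s/m = 4706/(-3076) - 13298/44375 = 4706*(-1/3076) - 13298*1/44375 = -2353/1538 - 13298/44375 = -124866699/68248750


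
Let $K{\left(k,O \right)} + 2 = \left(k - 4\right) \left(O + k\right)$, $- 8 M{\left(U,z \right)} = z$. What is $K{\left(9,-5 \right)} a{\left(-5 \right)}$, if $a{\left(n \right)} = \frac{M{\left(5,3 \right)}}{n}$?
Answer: $\frac{27}{20} \approx 1.35$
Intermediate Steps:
$M{\left(U,z \right)} = - \frac{z}{8}$
$K{\left(k,O \right)} = -2 + \left(-4 + k\right) \left(O + k\right)$ ($K{\left(k,O \right)} = -2 + \left(k - 4\right) \left(O + k\right) = -2 + \left(-4 + k\right) \left(O + k\right)$)
$a{\left(n \right)} = - \frac{3}{8 n}$ ($a{\left(n \right)} = \frac{\left(- \frac{1}{8}\right) 3}{n} = - \frac{3}{8 n}$)
$K{\left(9,-5 \right)} a{\left(-5 \right)} = \left(-2 + 9^{2} - -20 - 36 - 45\right) \left(- \frac{3}{8 \left(-5\right)}\right) = \left(-2 + 81 + 20 - 36 - 45\right) \left(\left(- \frac{3}{8}\right) \left(- \frac{1}{5}\right)\right) = 18 \cdot \frac{3}{40} = \frac{27}{20}$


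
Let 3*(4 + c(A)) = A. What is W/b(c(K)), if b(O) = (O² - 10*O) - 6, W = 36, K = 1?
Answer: 324/397 ≈ 0.81612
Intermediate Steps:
c(A) = -4 + A/3
b(O) = -6 + O² - 10*O
W/b(c(K)) = 36/(-6 + (-4 + (⅓)*1)² - 10*(-4 + (⅓)*1)) = 36/(-6 + (-4 + ⅓)² - 10*(-4 + ⅓)) = 36/(-6 + (-11/3)² - 10*(-11/3)) = 36/(-6 + 121/9 + 110/3) = 36/(397/9) = 36*(9/397) = 324/397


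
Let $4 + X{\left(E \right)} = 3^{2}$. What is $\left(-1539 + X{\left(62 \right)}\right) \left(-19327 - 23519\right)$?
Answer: $65725764$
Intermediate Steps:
$X{\left(E \right)} = 5$ ($X{\left(E \right)} = -4 + 3^{2} = -4 + 9 = 5$)
$\left(-1539 + X{\left(62 \right)}\right) \left(-19327 - 23519\right) = \left(-1539 + 5\right) \left(-19327 - 23519\right) = \left(-1534\right) \left(-42846\right) = 65725764$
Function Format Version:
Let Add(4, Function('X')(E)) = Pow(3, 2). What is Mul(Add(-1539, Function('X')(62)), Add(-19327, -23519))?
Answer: 65725764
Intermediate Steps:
Function('X')(E) = 5 (Function('X')(E) = Add(-4, Pow(3, 2)) = Add(-4, 9) = 5)
Mul(Add(-1539, Function('X')(62)), Add(-19327, -23519)) = Mul(Add(-1539, 5), Add(-19327, -23519)) = Mul(-1534, -42846) = 65725764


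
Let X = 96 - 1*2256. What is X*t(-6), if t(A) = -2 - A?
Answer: -8640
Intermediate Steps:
X = -2160 (X = 96 - 2256 = -2160)
X*t(-6) = -2160*(-2 - 1*(-6)) = -2160*(-2 + 6) = -2160*4 = -8640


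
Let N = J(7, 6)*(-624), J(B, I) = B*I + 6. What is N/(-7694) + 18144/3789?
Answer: 14060448/1619587 ≈ 8.6815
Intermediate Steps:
J(B, I) = 6 + B*I
N = -29952 (N = (6 + 7*6)*(-624) = (6 + 42)*(-624) = 48*(-624) = -29952)
N/(-7694) + 18144/3789 = -29952/(-7694) + 18144/3789 = -29952*(-1/7694) + 18144*(1/3789) = 14976/3847 + 2016/421 = 14060448/1619587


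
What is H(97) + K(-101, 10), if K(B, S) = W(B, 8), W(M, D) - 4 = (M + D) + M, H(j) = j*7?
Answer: 489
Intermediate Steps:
H(j) = 7*j
W(M, D) = 4 + D + 2*M (W(M, D) = 4 + ((M + D) + M) = 4 + ((D + M) + M) = 4 + (D + 2*M) = 4 + D + 2*M)
K(B, S) = 12 + 2*B (K(B, S) = 4 + 8 + 2*B = 12 + 2*B)
H(97) + K(-101, 10) = 7*97 + (12 + 2*(-101)) = 679 + (12 - 202) = 679 - 190 = 489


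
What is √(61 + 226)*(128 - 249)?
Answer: -121*√287 ≈ -2049.9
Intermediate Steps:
√(61 + 226)*(128 - 249) = √287*(-121) = -121*√287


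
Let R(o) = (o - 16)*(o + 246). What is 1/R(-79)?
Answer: -1/15865 ≈ -6.3032e-5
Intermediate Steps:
R(o) = (-16 + o)*(246 + o)
1/R(-79) = 1/(-3936 + (-79)² + 230*(-79)) = 1/(-3936 + 6241 - 18170) = 1/(-15865) = -1/15865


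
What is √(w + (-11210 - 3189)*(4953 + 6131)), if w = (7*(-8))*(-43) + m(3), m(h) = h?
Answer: I*√159596105 ≈ 12633.0*I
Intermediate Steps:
w = 2411 (w = (7*(-8))*(-43) + 3 = -56*(-43) + 3 = 2408 + 3 = 2411)
√(w + (-11210 - 3189)*(4953 + 6131)) = √(2411 + (-11210 - 3189)*(4953 + 6131)) = √(2411 - 14399*11084) = √(2411 - 159598516) = √(-159596105) = I*√159596105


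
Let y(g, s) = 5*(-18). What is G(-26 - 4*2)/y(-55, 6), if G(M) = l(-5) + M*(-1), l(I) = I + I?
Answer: -4/15 ≈ -0.26667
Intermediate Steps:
y(g, s) = -90
l(I) = 2*I
G(M) = -10 - M (G(M) = 2*(-5) + M*(-1) = -10 - M)
G(-26 - 4*2)/y(-55, 6) = (-10 - (-26 - 4*2))/(-90) = (-10 - (-26 - 1*8))*(-1/90) = (-10 - (-26 - 8))*(-1/90) = (-10 - 1*(-34))*(-1/90) = (-10 + 34)*(-1/90) = 24*(-1/90) = -4/15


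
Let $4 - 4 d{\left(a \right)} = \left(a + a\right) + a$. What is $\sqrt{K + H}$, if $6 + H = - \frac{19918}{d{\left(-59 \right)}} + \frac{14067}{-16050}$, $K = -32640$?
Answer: $\frac{i \sqrt{1241031472780606}}{193670} \approx 181.9 i$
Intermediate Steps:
$d{\left(a \right)} = 1 - \frac{3 a}{4}$ ($d{\left(a \right)} = 1 - \frac{\left(a + a\right) + a}{4} = 1 - \frac{2 a + a}{4} = 1 - \frac{3 a}{4}$)
$H = - \frac{432904009}{968350}$ ($H = -6 + \left(- \frac{19918}{1 - - \frac{177}{4}} + \frac{14067}{-16050}\right) = -6 + \left(- \frac{19918}{1 + \frac{177}{4}} + 14067 \left(- \frac{1}{16050}\right)\right) = -6 - \left(\frac{4689}{5350} + \frac{19918}{\frac{181}{4}}\right) = -6 - \frac{427093909}{968350} = - \frac{432904009}{968350} \approx -447.05$)
$\sqrt{K + H} = \sqrt{-32640 - \frac{432904009}{968350}} = \sqrt{- \frac{32039848009}{968350}} = \frac{i \sqrt{1241031472780606}}{193670}$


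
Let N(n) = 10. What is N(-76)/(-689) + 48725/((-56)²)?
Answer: 33540165/2160704 ≈ 15.523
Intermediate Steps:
N(-76)/(-689) + 48725/((-56)²) = 10/(-689) + 48725/((-56)²) = 10*(-1/689) + 48725/3136 = -10/689 + 48725*(1/3136) = -10/689 + 48725/3136 = 33540165/2160704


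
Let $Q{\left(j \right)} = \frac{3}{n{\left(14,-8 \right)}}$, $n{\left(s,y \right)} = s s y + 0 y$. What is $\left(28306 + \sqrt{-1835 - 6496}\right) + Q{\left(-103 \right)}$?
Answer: $\frac{44383805}{1568} + i \sqrt{8331} \approx 28306.0 + 91.274 i$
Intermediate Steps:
$n{\left(s,y \right)} = y s^{2}$ ($n{\left(s,y \right)} = s^{2} y + 0 = y s^{2} + 0 = y s^{2}$)
$Q{\left(j \right)} = - \frac{3}{1568}$ ($Q{\left(j \right)} = \frac{3}{\left(-8\right) 14^{2}} = \frac{3}{\left(-8\right) 196} = \frac{3}{-1568} = 3 \left(- \frac{1}{1568}\right) = - \frac{3}{1568}$)
$\left(28306 + \sqrt{-1835 - 6496}\right) + Q{\left(-103 \right)} = \left(28306 + \sqrt{-1835 - 6496}\right) - \frac{3}{1568} = \left(28306 + \sqrt{-8331}\right) - \frac{3}{1568} = \left(28306 + i \sqrt{8331}\right) - \frac{3}{1568} = \frac{44383805}{1568} + i \sqrt{8331}$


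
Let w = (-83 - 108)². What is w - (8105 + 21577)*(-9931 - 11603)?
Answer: 639208669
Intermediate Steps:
w = 36481 (w = (-191)² = 36481)
w - (8105 + 21577)*(-9931 - 11603) = 36481 - (8105 + 21577)*(-9931 - 11603) = 36481 - 29682*(-21534) = 36481 - 1*(-639172188) = 36481 + 639172188 = 639208669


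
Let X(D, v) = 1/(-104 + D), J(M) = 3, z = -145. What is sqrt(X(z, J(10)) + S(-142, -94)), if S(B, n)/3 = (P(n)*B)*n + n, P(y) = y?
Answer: I*sqrt(233397680667)/249 ≈ 1940.2*I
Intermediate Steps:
S(B, n) = 3*n + 3*B*n**2 (S(B, n) = 3*((n*B)*n + n) = 3*((B*n)*n + n) = 3*(B*n**2 + n) = 3*(n + B*n**2) = 3*n + 3*B*n**2)
sqrt(X(z, J(10)) + S(-142, -94)) = sqrt(1/(-104 - 145) + 3*(-94)*(1 - 142*(-94))) = sqrt(1/(-249) + 3*(-94)*(1 + 13348)) = sqrt(-1/249 + 3*(-94)*13349) = sqrt(-1/249 - 3764418) = sqrt(-937340083/249) = I*sqrt(233397680667)/249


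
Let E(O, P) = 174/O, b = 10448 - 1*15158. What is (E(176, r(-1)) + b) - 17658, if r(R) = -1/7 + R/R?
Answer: -1968297/88 ≈ -22367.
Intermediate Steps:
r(R) = 6/7 (r(R) = -1*⅐ + 1 = -⅐ + 1 = 6/7)
b = -4710 (b = 10448 - 15158 = -4710)
(E(176, r(-1)) + b) - 17658 = (174/176 - 4710) - 17658 = (174*(1/176) - 4710) - 17658 = (87/88 - 4710) - 17658 = -414393/88 - 17658 = -1968297/88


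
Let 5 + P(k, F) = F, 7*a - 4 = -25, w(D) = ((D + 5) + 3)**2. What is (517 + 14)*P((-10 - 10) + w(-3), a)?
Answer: -4248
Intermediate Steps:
w(D) = (8 + D)**2 (w(D) = ((5 + D) + 3)**2 = (8 + D)**2)
a = -3 (a = 4/7 + (1/7)*(-25) = 4/7 - 25/7 = -3)
P(k, F) = -5 + F
(517 + 14)*P((-10 - 10) + w(-3), a) = (517 + 14)*(-5 - 3) = 531*(-8) = -4248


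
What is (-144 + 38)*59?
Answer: -6254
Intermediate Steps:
(-144 + 38)*59 = -106*59 = -6254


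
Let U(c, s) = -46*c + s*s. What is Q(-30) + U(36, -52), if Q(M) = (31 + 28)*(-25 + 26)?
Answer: 1107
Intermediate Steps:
Q(M) = 59 (Q(M) = 59*1 = 59)
U(c, s) = s² - 46*c (U(c, s) = -46*c + s² = s² - 46*c)
Q(-30) + U(36, -52) = 59 + ((-52)² - 46*36) = 59 + (2704 - 1656) = 59 + 1048 = 1107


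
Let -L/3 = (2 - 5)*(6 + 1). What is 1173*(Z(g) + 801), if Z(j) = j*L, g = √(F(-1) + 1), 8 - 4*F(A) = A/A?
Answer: 939573 + 73899*√11/2 ≈ 1.0621e+6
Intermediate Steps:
F(A) = 7/4 (F(A) = 2 - A/(4*A) = 2 - ¼*1 = 2 - ¼ = 7/4)
L = 63 (L = -3*(2 - 5)*(6 + 1) = -(-9)*7 = -3*(-21) = 63)
g = √11/2 (g = √(7/4 + 1) = √(11/4) = √11/2 ≈ 1.6583)
Z(j) = 63*j (Z(j) = j*63 = 63*j)
1173*(Z(g) + 801) = 1173*(63*(√11/2) + 801) = 1173*(63*√11/2 + 801) = 1173*(801 + 63*√11/2) = 939573 + 73899*√11/2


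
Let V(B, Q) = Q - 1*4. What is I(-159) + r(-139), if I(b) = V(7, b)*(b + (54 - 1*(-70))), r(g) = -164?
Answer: 5541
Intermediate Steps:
V(B, Q) = -4 + Q (V(B, Q) = Q - 4 = -4 + Q)
I(b) = (-4 + b)*(124 + b) (I(b) = (-4 + b)*(b + (54 - 1*(-70))) = (-4 + b)*(b + (54 + 70)) = (-4 + b)*(b + 124) = (-4 + b)*(124 + b))
I(-159) + r(-139) = (-4 - 159)*(124 - 159) - 164 = -163*(-35) - 164 = 5705 - 164 = 5541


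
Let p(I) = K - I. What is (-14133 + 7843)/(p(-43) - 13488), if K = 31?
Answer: 3145/6707 ≈ 0.46891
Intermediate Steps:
p(I) = 31 - I
(-14133 + 7843)/(p(-43) - 13488) = (-14133 + 7843)/((31 - 1*(-43)) - 13488) = -6290/((31 + 43) - 13488) = -6290/(74 - 13488) = -6290/(-13414) = -6290*(-1/13414) = 3145/6707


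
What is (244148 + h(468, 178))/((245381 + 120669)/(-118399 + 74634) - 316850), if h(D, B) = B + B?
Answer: -535035878/693365315 ≈ -0.77165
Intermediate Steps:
h(D, B) = 2*B
(244148 + h(468, 178))/((245381 + 120669)/(-118399 + 74634) - 316850) = (244148 + 2*178)/((245381 + 120669)/(-118399 + 74634) - 316850) = (244148 + 356)/(366050/(-43765) - 316850) = 244504/(366050*(-1/43765) - 316850) = 244504/(-73210/8753 - 316850) = 244504/(-2773461260/8753) = 244504*(-8753/2773461260) = -535035878/693365315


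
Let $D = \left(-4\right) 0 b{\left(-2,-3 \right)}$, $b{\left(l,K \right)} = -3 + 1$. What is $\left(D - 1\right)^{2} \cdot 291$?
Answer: $291$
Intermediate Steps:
$b{\left(l,K \right)} = -2$
$D = 0$ ($D = \left(-4\right) 0 \left(-2\right) = 0 \left(-2\right) = 0$)
$\left(D - 1\right)^{2} \cdot 291 = \left(0 - 1\right)^{2} \cdot 291 = \left(-1\right)^{2} \cdot 291 = 1 \cdot 291 = 291$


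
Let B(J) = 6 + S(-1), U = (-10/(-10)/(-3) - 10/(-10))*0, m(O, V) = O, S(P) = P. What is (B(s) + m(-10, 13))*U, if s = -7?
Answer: 0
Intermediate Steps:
U = 0 (U = (-10*(-1/10)*(-1/3) - 10*(-1/10))*0 = (1*(-1/3) + 1)*0 = (-1/3 + 1)*0 = (2/3)*0 = 0)
B(J) = 5 (B(J) = 6 - 1 = 5)
(B(s) + m(-10, 13))*U = (5 - 10)*0 = -5*0 = 0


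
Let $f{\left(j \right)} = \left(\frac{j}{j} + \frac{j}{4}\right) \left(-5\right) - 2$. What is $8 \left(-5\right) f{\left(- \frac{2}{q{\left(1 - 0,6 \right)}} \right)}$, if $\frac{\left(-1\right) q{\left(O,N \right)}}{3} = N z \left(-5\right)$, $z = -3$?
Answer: $\frac{7570}{27} \approx 280.37$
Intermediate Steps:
$q{\left(O,N \right)} = - 45 N$ ($q{\left(O,N \right)} = - 3 N \left(-3\right) \left(-5\right) = - 3 - 3 N \left(-5\right) = - 3 \cdot 15 N = - 45 N$)
$f{\left(j \right)} = -7 - \frac{5 j}{4}$ ($f{\left(j \right)} = \left(1 + j \frac{1}{4}\right) \left(-5\right) - 2 = \left(1 + \frac{j}{4}\right) \left(-5\right) - 2 = \left(-5 - \frac{5 j}{4}\right) - 2 = -7 - \frac{5 j}{4}$)
$8 \left(-5\right) f{\left(- \frac{2}{q{\left(1 - 0,6 \right)}} \right)} = 8 \left(-5\right) \left(-7 - \frac{5 \left(- \frac{2}{\left(-45\right) 6}\right)}{4}\right) = - 40 \left(-7 - \frac{5 \left(- \frac{2}{-270}\right)}{4}\right) = - 40 \left(-7 - \frac{5 \left(\left(-2\right) \left(- \frac{1}{270}\right)\right)}{4}\right) = - 40 \left(-7 - \frac{1}{108}\right) = \left(-40\right) \left(- \frac{757}{108}\right) = \frac{7570}{27}$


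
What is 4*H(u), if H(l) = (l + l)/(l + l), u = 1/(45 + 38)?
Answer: 4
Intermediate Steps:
u = 1/83 ≈ 0.012048
H(l) = 1 (H(l) = (2*l)/((2*l)) = (2*l)*(1/(2*l)) = 1)
4*H(u) = 4*1 = 4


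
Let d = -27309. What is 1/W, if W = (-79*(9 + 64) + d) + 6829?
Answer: -1/26247 ≈ -3.8100e-5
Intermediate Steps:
W = -26247 (W = (-79*(9 + 64) - 27309) + 6829 = (-79*73 - 27309) + 6829 = (-5767 - 27309) + 6829 = -33076 + 6829 = -26247)
1/W = 1/(-26247) = -1/26247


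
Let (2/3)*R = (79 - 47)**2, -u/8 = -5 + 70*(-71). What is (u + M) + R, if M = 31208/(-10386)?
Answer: 214642244/5193 ≈ 41333.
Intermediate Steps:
u = 39800 (u = -8*(-5 + 70*(-71)) = -8*(-5 - 4970) = -8*(-4975) = 39800)
M = -15604/5193 (M = 31208*(-1/10386) = -15604/5193 ≈ -3.0048)
R = 1536 (R = 3*(79 - 47)**2/2 = (3/2)*32**2 = (3/2)*1024 = 1536)
(u + M) + R = (39800 - 15604/5193) + 1536 = 206665796/5193 + 1536 = 214642244/5193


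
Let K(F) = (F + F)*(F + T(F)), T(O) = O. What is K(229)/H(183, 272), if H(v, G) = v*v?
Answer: 209764/33489 ≈ 6.2637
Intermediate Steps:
H(v, G) = v²
K(F) = 4*F² (K(F) = (F + F)*(F + F) = (2*F)*(2*F) = 4*F²)
K(229)/H(183, 272) = (4*229²)/(183²) = (4*52441)/33489 = 209764*(1/33489) = 209764/33489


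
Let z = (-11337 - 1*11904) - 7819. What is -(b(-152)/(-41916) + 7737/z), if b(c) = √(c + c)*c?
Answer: 7737/31060 - 152*I*√19/10479 ≈ 0.2491 - 0.063227*I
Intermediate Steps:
z = -31060 (z = (-11337 - 11904) - 7819 = -23241 - 7819 = -31060)
b(c) = √2*c^(3/2) (b(c) = √(2*c)*c = (√2*√c)*c = √2*c^(3/2))
-(b(-152)/(-41916) + 7737/z) = -((√2*(-152)^(3/2))/(-41916) + 7737/(-31060)) = -((√2*(-304*I*√38))*(-1/41916) + 7737*(-1/31060)) = -(-608*I*√19*(-1/41916) - 7737/31060) = -(152*I*√19/10479 - 7737/31060) = -(-7737/31060 + 152*I*√19/10479) = 7737/31060 - 152*I*√19/10479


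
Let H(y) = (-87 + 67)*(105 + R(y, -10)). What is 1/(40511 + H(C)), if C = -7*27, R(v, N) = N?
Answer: 1/38611 ≈ 2.5899e-5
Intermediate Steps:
C = -189
H(y) = -1900 (H(y) = (-87 + 67)*(105 - 10) = -20*95 = -1900)
1/(40511 + H(C)) = 1/(40511 - 1900) = 1/38611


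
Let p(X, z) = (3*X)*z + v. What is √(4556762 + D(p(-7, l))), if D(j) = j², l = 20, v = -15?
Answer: √4745987 ≈ 2178.5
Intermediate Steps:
p(X, z) = -15 + 3*X*z (p(X, z) = (3*X)*z - 15 = 3*X*z - 15 = -15 + 3*X*z)
√(4556762 + D(p(-7, l))) = √(4556762 + (-15 + 3*(-7)*20)²) = √(4556762 + (-15 - 420)²) = √(4556762 + (-435)²) = √(4556762 + 189225) = √4745987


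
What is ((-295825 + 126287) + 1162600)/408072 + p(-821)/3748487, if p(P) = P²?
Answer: 285538375439/109260899076 ≈ 2.6134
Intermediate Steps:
((-295825 + 126287) + 1162600)/408072 + p(-821)/3748487 = ((-295825 + 126287) + 1162600)/408072 + (-821)²/3748487 = (-169538 + 1162600)*(1/408072) + 674041*(1/3748487) = 993062*(1/408072) + 674041/3748487 = 70933/29148 + 674041/3748487 = 285538375439/109260899076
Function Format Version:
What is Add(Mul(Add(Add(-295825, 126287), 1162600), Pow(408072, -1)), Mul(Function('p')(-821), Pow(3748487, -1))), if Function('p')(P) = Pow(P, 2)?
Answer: Rational(285538375439, 109260899076) ≈ 2.6134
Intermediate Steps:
Add(Mul(Add(Add(-295825, 126287), 1162600), Pow(408072, -1)), Mul(Function('p')(-821), Pow(3748487, -1))) = Add(Mul(Add(Add(-295825, 126287), 1162600), Pow(408072, -1)), Mul(Pow(-821, 2), Pow(3748487, -1))) = Add(Mul(Add(-169538, 1162600), Rational(1, 408072)), Mul(674041, Rational(1, 3748487))) = Add(Mul(993062, Rational(1, 408072)), Rational(674041, 3748487)) = Add(Rational(70933, 29148), Rational(674041, 3748487)) = Rational(285538375439, 109260899076)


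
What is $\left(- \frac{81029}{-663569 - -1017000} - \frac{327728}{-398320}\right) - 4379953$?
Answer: $- \frac{2964440986442059}{676820365} \approx -4.38 \cdot 10^{6}$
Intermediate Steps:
$\left(- \frac{81029}{-663569 - -1017000} - \frac{327728}{-398320}\right) - 4379953 = \left(- \frac{81029}{-663569 + 1017000} - - \frac{20483}{24895}\right) - 4379953 = \left(- \frac{81029}{353431} + \frac{20483}{24895}\right) - 4379953 = \left(\left(-81029\right) \frac{1}{353431} + \frac{20483}{24895}\right) - 4379953 = \left(- \frac{6233}{27187} + \frac{20483}{24895}\right) - 4379953 = \frac{401700786}{676820365} - 4379953 = - \frac{2964440986442059}{676820365}$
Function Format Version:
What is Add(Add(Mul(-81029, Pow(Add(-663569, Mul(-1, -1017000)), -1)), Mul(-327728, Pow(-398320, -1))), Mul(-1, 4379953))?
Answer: Rational(-2964440986442059, 676820365) ≈ -4.3800e+6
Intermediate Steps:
Add(Add(Mul(-81029, Pow(Add(-663569, Mul(-1, -1017000)), -1)), Mul(-327728, Pow(-398320, -1))), Mul(-1, 4379953)) = Add(Add(Mul(-81029, Pow(Add(-663569, 1017000), -1)), Mul(-327728, Rational(-1, 398320))), -4379953) = Add(Add(Mul(-81029, Pow(353431, -1)), Rational(20483, 24895)), -4379953) = Add(Add(Mul(-81029, Rational(1, 353431)), Rational(20483, 24895)), -4379953) = Add(Add(Rational(-6233, 27187), Rational(20483, 24895)), -4379953) = Add(Rational(401700786, 676820365), -4379953) = Rational(-2964440986442059, 676820365)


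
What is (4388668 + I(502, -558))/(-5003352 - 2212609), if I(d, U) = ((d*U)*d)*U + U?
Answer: -78469361566/7215961 ≈ -10874.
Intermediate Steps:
I(d, U) = U + U²*d² (I(d, U) = ((U*d)*d)*U + U = (U*d²)*U + U = U²*d² + U = U + U²*d²)
(4388668 + I(502, -558))/(-5003352 - 2212609) = (4388668 - 558*(1 - 558*502²))/(-5003352 - 2212609) = (4388668 - 558*(1 - 558*252004))/(-7215961) = (4388668 - 558*(1 - 140618232))*(-1/7215961) = (4388668 - 558*(-140618231))*(-1/7215961) = (4388668 + 78464972898)*(-1/7215961) = 78469361566*(-1/7215961) = -78469361566/7215961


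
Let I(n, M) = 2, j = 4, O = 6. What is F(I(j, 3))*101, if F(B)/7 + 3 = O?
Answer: 2121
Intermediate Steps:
F(B) = 21 (F(B) = -21 + 7*6 = -21 + 42 = 21)
F(I(j, 3))*101 = 21*101 = 2121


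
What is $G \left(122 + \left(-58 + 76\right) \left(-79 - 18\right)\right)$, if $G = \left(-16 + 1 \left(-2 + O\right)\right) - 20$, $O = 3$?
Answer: $56840$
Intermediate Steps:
$G = -35$ ($G = \left(-16 + 1 \left(-2 + 3\right)\right) - 20 = \left(-16 + 1 \cdot 1\right) - 20 = \left(-16 + 1\right) - 20 = -15 - 20 = -35$)
$G \left(122 + \left(-58 + 76\right) \left(-79 - 18\right)\right) = - 35 \left(122 + \left(-58 + 76\right) \left(-79 - 18\right)\right) = - 35 \left(122 + 18 \left(-97\right)\right) = - 35 \left(122 - 1746\right) = \left(-35\right) \left(-1624\right) = 56840$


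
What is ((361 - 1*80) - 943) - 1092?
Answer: -1754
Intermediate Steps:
((361 - 1*80) - 943) - 1092 = ((361 - 80) - 943) - 1092 = (281 - 943) - 1092 = -662 - 1092 = -1754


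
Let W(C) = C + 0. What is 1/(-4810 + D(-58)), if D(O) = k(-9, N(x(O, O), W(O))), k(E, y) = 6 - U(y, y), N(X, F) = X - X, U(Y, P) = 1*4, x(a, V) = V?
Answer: -1/4808 ≈ -0.00020799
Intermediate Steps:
U(Y, P) = 4
W(C) = C
N(X, F) = 0
k(E, y) = 2 (k(E, y) = 6 - 1*4 = 6 - 4 = 2)
D(O) = 2
1/(-4810 + D(-58)) = 1/(-4810 + 2) = 1/(-4808) = -1/4808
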